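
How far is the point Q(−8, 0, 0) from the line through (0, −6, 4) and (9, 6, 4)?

2√29

A direction vector is d = (9, 12, 0).
AP = (−8, 6, −4), and AP × d = (48, −36, −150).
|AP × d|² = 26100 and |d|² = 225, so the distance is √(26100/225) = √116 = 2√29.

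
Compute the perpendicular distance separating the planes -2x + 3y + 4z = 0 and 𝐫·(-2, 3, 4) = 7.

7/√29

Both planes have normal n = (-2, 3, 4), |n| = √29. Any point on the first plane is at distance |7 − 0|/|n| = 7/√29 from the second.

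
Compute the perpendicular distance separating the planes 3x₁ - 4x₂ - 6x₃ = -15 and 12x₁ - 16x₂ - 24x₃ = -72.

Divide the second equation by 4 to match normals: 3x₁ - 4x₂ - 6x₃ = -18.
With common normal n = (3, -4, -6) (|n| = √61), the distance is |(-15) − (-18)|/|n| = 3/√61.

3√61/61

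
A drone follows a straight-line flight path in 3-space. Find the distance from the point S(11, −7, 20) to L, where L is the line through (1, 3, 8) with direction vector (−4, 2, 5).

Direction vector d = (−4, 2, 5).
AP = (10, −10, 12), and AP × d = (−74, −98, −20).
|AP × d|² = 15480 and |d|² = 45, so the distance is √(15480/45) = √344 = 2√86.

2√86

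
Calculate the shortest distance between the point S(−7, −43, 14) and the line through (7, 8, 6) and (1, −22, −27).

A direction vector is d = (−6, −30, −33).
AP = (−14, −51, 8), and AP × d = (1923, −510, 114).
|AP × d|² = 3971025 and |d|² = 2025, so the distance is √(3971025/2025) = √1961.

√1961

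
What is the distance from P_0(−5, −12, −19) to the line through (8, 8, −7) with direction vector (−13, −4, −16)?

Direction vector d = (−13, −4, −16).
AP = (−13, −20, −12); AP·d = 441, |AP|² = 713, |d|² = 441.
distance² = |AP|² − (AP·d)²/|d|² = 713 − 194481/441 = 272, so the distance is 4√17.

4√17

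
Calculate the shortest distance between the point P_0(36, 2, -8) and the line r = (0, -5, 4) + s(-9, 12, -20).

Direction vector d = (-9, 12, -20).
AP = (36, 7, -12), and AP × d = (4, 828, 495).
|AP × d|² = 930625 and |d|² = 625, so the distance is √(930625/625) = √1489.

√1489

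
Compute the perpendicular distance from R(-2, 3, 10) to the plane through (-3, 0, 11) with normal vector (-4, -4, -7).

1

The plane has equation n·(r − (-3, 0, 11)) = 0, i.e. n·r = -65.
Then n·(-2, 3, 10) - (-65) = -9.
|n| = √(16 + 16 + 49) = 9, so the distance is |-9|/9 = 1.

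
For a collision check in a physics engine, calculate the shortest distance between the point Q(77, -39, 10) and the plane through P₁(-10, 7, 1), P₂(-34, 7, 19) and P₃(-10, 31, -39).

P₁P₂ = (-24, 0, 18) and P₁P₃ = (0, 24, -40), so a normal is n = P₁P₂ × P₁P₃ = (-432, -960, -576).
n = (-432, -960, -576); n·P − (-2976) = 1392; |n| = 1200; distance = 1392/1200 = 29/25.

29/25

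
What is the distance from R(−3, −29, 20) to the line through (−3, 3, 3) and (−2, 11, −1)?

A direction vector is d = (1, 8, −4).
AP = (0, −32, 17); AP·d = -324, |AP|² = 1313, |d|² = 81.
distance² = |AP|² − (AP·d)²/|d|² = 1313 − 104976/81 = 17, so the distance is √17.

√17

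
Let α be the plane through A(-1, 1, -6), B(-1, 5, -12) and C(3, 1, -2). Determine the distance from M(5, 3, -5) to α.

AB = (0, 4, -6) and AC = (4, 0, 4), so a normal is n = AB × AC = (16, -24, -16).
d = |16·5 + (-24)·3 + (-16)·(-5) − 56| / √(256 + 576 + 256) = |32| / (8√17) = 4√17/17.

4√17/17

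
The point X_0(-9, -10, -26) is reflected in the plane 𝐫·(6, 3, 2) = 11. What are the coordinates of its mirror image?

n = (6, 3, 2), |n|² = 49, n·X_0 − 11 = -147, so t = -147/49 = -3.
Foot F = X_0 − (-3)·n = (9, -1, -20); the reflection is 2F − X_0 = (27, 8, -14).

(27, 8, -14)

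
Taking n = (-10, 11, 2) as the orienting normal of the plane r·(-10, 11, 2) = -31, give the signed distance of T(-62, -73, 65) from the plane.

-22/15

n·T − (-31) = -22.
|n| = 15, so the signed distance is -22/15.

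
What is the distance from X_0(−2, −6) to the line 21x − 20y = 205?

d = |21·(-2) + (-20)·(-6) − 205| / √(441 + 400) = |-127|/29 = 127/29.

127/29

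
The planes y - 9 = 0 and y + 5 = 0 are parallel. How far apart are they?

With common normal n = (0, 1, 0) (|n| = 1), the distance is |9 − (-5)|/|n| = 14/1 = 14.

14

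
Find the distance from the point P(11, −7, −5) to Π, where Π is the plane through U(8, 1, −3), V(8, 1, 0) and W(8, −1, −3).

UV = (0, 0, 3) and UW = (0, −2, 0), so a normal is n = UV × UW = (6, 0, 0).
n = (6, 0, 0); n·P − 48 = 18; |n| = 6; distance = 18/6 = 3.

3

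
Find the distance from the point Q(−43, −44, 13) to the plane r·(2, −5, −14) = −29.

19/15

n = (2, −5, −14); n·P − (-29) = -19; |n| = 15; distance = 19/15.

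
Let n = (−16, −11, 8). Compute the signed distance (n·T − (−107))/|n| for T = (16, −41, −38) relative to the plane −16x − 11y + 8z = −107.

n·T − (-107) = -2.
|n| = 21, so the signed distance is -2/21.

-2/21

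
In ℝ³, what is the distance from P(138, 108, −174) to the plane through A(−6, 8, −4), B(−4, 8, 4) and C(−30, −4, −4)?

AB = (2, 0, 8) and AC = (−24, −12, 0), so a normal is n = AB × AC = (96, −192, −24).
Then n·(138, 108, −174) − (−2016) = −1296.
|n| = √(9216 + 36864 + 576) = 216, so the distance is |-1296|/216 = 6.

6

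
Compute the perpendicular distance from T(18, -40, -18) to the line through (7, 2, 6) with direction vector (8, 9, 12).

3√145

Direction vector d = (8, 9, 12).
AP = (11, -42, -24); AP·d = -578, |AP|² = 2461, |d|² = 289.
distance² = |AP|² − (AP·d)²/|d|² = 2461 − 334084/289 = 1305, so the distance is 3√145.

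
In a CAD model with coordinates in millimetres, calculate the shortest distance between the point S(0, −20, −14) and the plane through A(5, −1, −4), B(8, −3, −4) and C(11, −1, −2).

AB = (3, −2, 0) and AC = (6, 0, 2), so a normal is n = AB × AC = (−4, −6, 12).
n = (−4, −6, 12); n·P − (-62) = 14; |n| = 14; distance = 14/14 = 1.

1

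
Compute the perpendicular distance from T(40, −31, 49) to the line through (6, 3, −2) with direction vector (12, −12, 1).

34√2

Direction vector d = (12, −12, 1).
AP = (34, −34, 51); AP·d = 867, |AP|² = 4913, |d|² = 289.
distance² = |AP|² − (AP·d)²/|d|² = 4913 − 751689/289 = 2312, so the distance is 34√2.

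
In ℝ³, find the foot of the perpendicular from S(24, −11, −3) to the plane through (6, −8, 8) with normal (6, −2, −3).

n = (6, −2, −3), |n|² = 49, and n·S − 28 = 147.
t = 147/49 = 3, so the foot is S − t·n = (24, −11, −3) − 3·(6, −2, −3) = (6, −5, 6).

(6, -5, 6)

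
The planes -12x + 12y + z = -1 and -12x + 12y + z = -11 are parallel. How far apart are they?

With common normal n = (-12, 12, 1) (|n| = 17), the distance is |(-1) − (-11)|/|n| = 10/17.

10/17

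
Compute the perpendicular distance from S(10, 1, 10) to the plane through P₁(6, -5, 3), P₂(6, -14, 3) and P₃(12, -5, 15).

1/√5

P₁P₂ = (0, -9, 0) and P₁P₃ = (6, 0, 12), so a normal is n = P₁P₂ × P₁P₃ = (-108, 0, 54).
n = (-108, 0, 54); n·P − (-486) = -54; |n| = 54√5; distance = 54/(54√5) = √5/5.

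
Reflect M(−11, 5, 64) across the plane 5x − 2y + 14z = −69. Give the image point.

n = (5, −2, 14), |n|² = 225, n·M − (-69) = 900, so t = 900/225 = 4.
Foot F = M − 4·n = (−31, 13, 8); the reflection is 2F − M = (−51, 21, −48).

(-51, 21, -48)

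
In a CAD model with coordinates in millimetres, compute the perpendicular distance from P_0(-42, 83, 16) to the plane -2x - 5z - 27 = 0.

23√29/29

Normal vector n = (-2, 0, -5), and n·(-42, 83, 16) - 27 = -23.
|n| = √(4 + 0 + 25) = √29, so the distance is |-23|/√29 = 23/√29.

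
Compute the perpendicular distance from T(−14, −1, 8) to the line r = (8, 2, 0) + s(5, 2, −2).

Direction vector d = (5, 2, −2).
AP = (−22, −3, 8); AP·d = -132, |AP|² = 557, |d|² = 33.
distance² = |AP|² − (AP·d)²/|d|² = 557 − 17424/33 = 29, so the distance is √29.

√29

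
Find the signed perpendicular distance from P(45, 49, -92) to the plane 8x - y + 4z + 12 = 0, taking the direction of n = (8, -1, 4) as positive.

-5

n·P − (-12) = -45.
|n| = 9, so the signed distance is -45/9 = -5.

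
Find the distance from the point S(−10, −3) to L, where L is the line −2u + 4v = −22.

3√5

d = |(-2)·(-10) + 4·(-3) − (-22)| / √(4 + 16) = |30|/(2√5) = 3√5.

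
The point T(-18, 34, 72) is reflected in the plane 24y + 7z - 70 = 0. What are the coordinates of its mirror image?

(-18, -62, 44)

n = (0, 24, 7), |n|² = 625, n·T − 70 = 1250, so t = 1250/625 = 2.
Foot F = T − 2·n = (-18, -14, 58); the reflection is 2F − T = (-18, -62, 44).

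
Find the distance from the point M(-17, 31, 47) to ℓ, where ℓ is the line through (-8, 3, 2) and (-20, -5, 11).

51

A direction vector is d = (-12, -8, 9).
AP = (-9, 28, 45), and AP × d = (612, -459, 408).
|AP × d|² = 751689 and |d|² = 289, so the distance is √(751689/289) = √2601 = 51.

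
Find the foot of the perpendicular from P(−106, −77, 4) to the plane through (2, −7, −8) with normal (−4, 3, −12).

(-1354/13, -1019/13, 124/13)

n = (−4, 3, −12), |n|² = 169, and n·P − 67 = 78.
t = 78/169 = 6/13, so the foot is P − t·n = (−106, −77, 4) − (6/13)·(−4, 3, −12) = (−1354/13, −1019/13, 124/13).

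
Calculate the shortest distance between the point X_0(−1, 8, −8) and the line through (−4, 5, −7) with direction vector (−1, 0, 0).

√10

Direction vector d = (−1, 0, 0).
AP = (3, 3, −1), and AP × d = (0, 1, 3).
|AP × d|² = 10 and |d|² = 1, so the distance is √10.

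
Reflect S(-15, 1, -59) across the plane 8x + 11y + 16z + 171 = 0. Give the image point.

With n = (8, 11, 16), the signed offset is (n·S − (-171))/|n|² = -882/441 = -2.
S' = S − 2t·n = (-15, 1, -59) − (-4)·(8, 11, 16) = (17, 45, 5).

(17, 45, 5)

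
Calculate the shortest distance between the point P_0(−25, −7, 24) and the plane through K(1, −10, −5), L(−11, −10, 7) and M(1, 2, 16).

1

KL = (−12, 0, 12) and KM = (0, 12, 21), so a normal is n = KL × KM = (−144, 252, −144).
Then n·(−25, −7, 24) − (−1944) = 324.
|n| = √(20736 + 63504 + 20736) = 324, so the distance is |324|/324 = 1.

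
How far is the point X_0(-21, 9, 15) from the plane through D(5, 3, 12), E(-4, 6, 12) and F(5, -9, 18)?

DE = (-9, 3, 0) and DF = (0, -12, 6), so a normal is n = DE × DF = (18, 54, 108).
d = |18·(-21) + 54·9 + 108·15 − 1548| / √(324 + 2916 + 11664) = |180| / (18√46) = 10/√46.

5√46/23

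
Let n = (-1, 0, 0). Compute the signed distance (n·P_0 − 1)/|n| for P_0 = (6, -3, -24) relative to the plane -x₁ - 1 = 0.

-7

n·P_0 − 1 = -7.
|n| = 1, so the signed distance is -7/1 = -7.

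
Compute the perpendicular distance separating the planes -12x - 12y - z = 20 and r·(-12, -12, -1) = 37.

Both planes have normal n = (-12, -12, -1), |n| = 17. Any point on the first plane is at distance |37 − 20|/|n| = 17/17 = 1 from the second.

1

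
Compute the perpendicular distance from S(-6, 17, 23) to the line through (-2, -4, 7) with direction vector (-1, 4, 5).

Direction vector d = (-1, 4, 5).
AP = (-4, 21, 16), and AP × d = (41, 4, 5).
|AP × d|² = 1722 and |d|² = 42, so the distance is √(1722/42) = √41.

√41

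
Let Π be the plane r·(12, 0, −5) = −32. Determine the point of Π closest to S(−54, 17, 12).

(-6, 17, -8)

The perpendicular from S has direction n = (12, 0, −5): r = (−54, 17, 12) + t(12, 0, −5).
Substitute into the plane: n·(S + tn) = -32 gives -708 + 169t = -32, so t = 4.
Foot = (−54, 17, 12) + 4·(12, 0, −5) = (−6, 17, −8).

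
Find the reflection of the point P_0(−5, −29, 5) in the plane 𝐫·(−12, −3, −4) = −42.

n = (−12, −3, −4), |n|² = 169, n·P_0 − (-42) = 169, so t = 169/169 = 1.
Foot F = P_0 − 1·n = (7, −26, 9); the reflection is 2F − P_0 = (19, −23, 13).

(19, -23, 13)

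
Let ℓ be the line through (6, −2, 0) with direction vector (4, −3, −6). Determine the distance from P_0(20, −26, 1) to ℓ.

23

Direction vector d = (4, −3, −6).
AP = (14, −24, 1), and AP × d = (147, 88, 54).
|AP × d|² = 32269 and |d|² = 61, so the distance is √(32269/61) = √529 = 23.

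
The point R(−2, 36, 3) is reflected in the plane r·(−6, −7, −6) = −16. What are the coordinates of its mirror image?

(-26, 8, -21)

n = (−6, −7, −6), |n|² = 121, n·R − (-16) = -242, so t = -242/121 = -2.
Foot F = R − (-2)·n = (−14, 22, −9); the reflection is 2F − R = (−26, 8, −21).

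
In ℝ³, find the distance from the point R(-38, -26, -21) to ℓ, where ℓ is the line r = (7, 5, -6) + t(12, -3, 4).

Direction vector d = (12, -3, 4).
AP = (-45, -31, -15), and AP × d = (-169, 0, 507).
|AP × d|² = 285610 and |d|² = 169, so the distance is √(285610/169) = √1690 = 13√10.

13√10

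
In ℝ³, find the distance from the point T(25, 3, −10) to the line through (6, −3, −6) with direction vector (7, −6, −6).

2√73

Direction vector d = (7, −6, −6).
AP = (19, 6, −4), and AP × d = (−60, 86, −156).
|AP × d|² = 35332 and |d|² = 121, so the distance is √(35332/121) = √292 = 2√73.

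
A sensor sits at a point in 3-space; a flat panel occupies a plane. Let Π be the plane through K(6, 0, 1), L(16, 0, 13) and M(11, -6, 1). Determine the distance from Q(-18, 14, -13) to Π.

4/√86

KL = (10, 0, 12) and KM = (5, -6, 0), so a normal is n = KL × KM = (72, 60, -60).
d = |72·(-18) + 60·14 + (-60)·(-13) − 372| / √(5184 + 3600 + 3600) = |-48| / (12√86) = 2√86/43.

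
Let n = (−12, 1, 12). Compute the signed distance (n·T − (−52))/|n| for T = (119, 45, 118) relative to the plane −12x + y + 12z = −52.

5

n·T − (-52) = 85.
|n| = 17, so the signed distance is 85/17 = 5.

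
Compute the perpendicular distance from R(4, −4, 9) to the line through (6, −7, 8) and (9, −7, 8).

A direction vector is d = (3, 0, 0).
AP = (−2, 3, 1); AP·d = -6, |AP|² = 14, |d|² = 9.
distance² = |AP|² − (AP·d)²/|d|² = 14 − 36/9 = 10, so the distance is √10.

√10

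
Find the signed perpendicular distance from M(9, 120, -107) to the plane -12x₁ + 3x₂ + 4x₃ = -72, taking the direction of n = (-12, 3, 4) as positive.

n·M − (-72) = -104.
|n| = 13, so the signed distance is -104/13 = -8.

-8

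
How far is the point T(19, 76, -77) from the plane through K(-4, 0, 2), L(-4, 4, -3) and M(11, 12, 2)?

28/√57

KL = (0, 4, -5) and KM = (15, 12, 0), so a normal is n = KL × KM = (60, -75, -60).
n = (60, -75, -60); n·P − (-360) = 420; |n| = 15√57; distance = 420/(15√57) = 28/√57.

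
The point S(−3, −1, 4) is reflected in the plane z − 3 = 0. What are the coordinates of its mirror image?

With n = (0, 0, 1), the signed offset is (n·S − 3)/|n|² = 1/1 = 1.
S' = S − 2t·n = (−3, −1, 4) − 2·(0, 0, 1) = (−3, −1, 2).

(-3, -1, 2)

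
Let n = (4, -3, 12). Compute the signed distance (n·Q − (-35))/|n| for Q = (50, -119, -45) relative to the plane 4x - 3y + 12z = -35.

4

n·Q − (-35) = 52.
|n| = 13, so the signed distance is 52/13 = 4.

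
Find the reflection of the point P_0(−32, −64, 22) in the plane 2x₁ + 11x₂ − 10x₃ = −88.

With n = (2, 11, −10), the signed offset is (n·P_0 − (-88))/|n|² = -900/225 = -4.
P_0' = P_0 − 2t·n = (−32, −64, 22) − (-8)·(2, 11, −10) = (−16, 24, −58).

(-16, 24, -58)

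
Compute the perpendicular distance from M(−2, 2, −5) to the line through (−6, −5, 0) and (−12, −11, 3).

3

A direction vector is d = (−6, −6, 3).
AP = (4, 7, −5); AP·d = -81, |AP|² = 90, |d|² = 81.
distance² = |AP|² − (AP·d)²/|d|² = 90 − 6561/81 = 9, so the distance is 3.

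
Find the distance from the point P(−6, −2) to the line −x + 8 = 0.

14

The normal to the line is n = (−1, 0) with |n| = 1.
|n·P − (-8)| = |6 − (-8)| = 14, so the distance is 14/1 = 14.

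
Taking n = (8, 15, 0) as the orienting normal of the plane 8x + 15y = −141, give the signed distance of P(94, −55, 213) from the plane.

4

n·P − (-141) = 68.
|n| = 17, so the signed distance is 68/17 = 4.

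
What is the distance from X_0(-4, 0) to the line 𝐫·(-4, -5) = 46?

30√41/41

d = |(-4)·(-4) + (-5)·0 − 46| / √(16 + 25) = |-30|/√41 = 30√41/41.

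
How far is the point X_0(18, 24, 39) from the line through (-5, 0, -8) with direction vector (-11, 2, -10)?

Direction vector d = (-11, 2, -10).
AP = (23, 24, 47), and AP × d = (-334, -287, 310).
|AP × d|² = 290025 and |d|² = 225, so the distance is √(290025/225) = √1289.

√1289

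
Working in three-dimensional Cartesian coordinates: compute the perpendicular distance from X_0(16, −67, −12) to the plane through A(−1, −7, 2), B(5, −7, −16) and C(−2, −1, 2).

AB = (6, 0, −18) and AC = (−1, 6, 0), so a normal is n = AB × AC = (108, 18, 36).
d = |108·16 + 18·(-67) + 36·(-12) − (-162)| / √(11664 + 324 + 1296) = |252| / (18√41) = 14√41/41.

14√41/41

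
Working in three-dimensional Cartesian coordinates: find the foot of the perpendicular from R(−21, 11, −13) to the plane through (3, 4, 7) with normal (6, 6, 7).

(-9, 23, 1)

The perpendicular from R has direction n = (6, 6, 7): r = (−21, 11, −13) + t(6, 6, 7).
Substitute into the plane: n·(R + tn) = 91 gives -151 + 121t = 91, so t = 2.
Foot = (−21, 11, −13) + 2·(6, 6, 7) = (−9, 23, 1).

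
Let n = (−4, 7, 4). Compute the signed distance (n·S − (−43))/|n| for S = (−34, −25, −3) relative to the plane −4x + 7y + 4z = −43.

n·S − (-43) = -8.
|n| = 9, so the signed distance is -8/9.

-8/9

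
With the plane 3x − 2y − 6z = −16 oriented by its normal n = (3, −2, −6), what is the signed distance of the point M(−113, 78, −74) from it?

-5

n·M − (-16) = -35.
|n| = 7, so the signed distance is -35/7 = -5.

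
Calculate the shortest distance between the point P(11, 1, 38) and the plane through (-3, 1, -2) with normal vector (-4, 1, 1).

The plane has equation n·(r − (-3, 1, -2)) = 0, i.e. n·r = 11.
n = (-4, 1, 1); n·P − 11 = -16; |n| = 3√2; distance = 16/(3√2) = 8√2/3.

8√2/3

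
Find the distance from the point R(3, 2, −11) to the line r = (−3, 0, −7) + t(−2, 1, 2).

2√5

Direction vector d = (−2, 1, 2).
AP = (6, 2, −4), and AP × d = (8, −4, 10).
|AP × d|² = 180 and |d|² = 9, so the distance is √(180/9) = √20 = 2√5.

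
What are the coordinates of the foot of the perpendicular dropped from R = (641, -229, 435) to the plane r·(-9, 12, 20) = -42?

The perpendicular from R has direction n = (-9, 12, 20): r = (641, -229, 435) + λ(-9, 12, 20).
Substitute into the plane: n·(R + λn) = -42 gives 183 + 625λ = -42, so λ = -9/25.
Foot = (641, -229, 435) + (-9/25)·(-9, 12, 20) = (16106/25, -5833/25, 2139/5).

(16106/25, -5833/25, 2139/5)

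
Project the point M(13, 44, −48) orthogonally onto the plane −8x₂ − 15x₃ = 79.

(13, 52, -33)

The perpendicular from M has direction n = (0, −8, −15): r = (13, 44, −48) + λ(0, −8, −15).
Substitute into the plane: n·(M + λn) = 79 gives 368 + 289λ = 79, so λ = -1.
Foot = (13, 44, −48) + (-1)·(0, −8, −15) = (13, 52, −33).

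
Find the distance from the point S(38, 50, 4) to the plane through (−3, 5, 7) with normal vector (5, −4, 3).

The plane has equation n·(r − (−3, 5, 7)) = 0, i.e. n·r = -14.
n = (5, −4, 3); n·P − (-14) = 16; |n| = 5√2; distance = 16/(5√2) = 8√2/5.

8√2/5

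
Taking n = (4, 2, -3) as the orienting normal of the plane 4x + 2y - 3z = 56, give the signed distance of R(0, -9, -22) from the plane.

n·R − 56 = -8.
|n| = √29, so the signed distance is -8/√29.

-8/√29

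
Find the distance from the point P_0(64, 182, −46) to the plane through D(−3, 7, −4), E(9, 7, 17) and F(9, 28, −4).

DE = (12, 0, 21) and DF = (12, 21, 0), so a normal is n = DE × DF = (−441, 252, 252).
n = (−441, 252, 252); n·P − 2079 = 3969; |n| = 567; distance = 3969/567 = 7.

7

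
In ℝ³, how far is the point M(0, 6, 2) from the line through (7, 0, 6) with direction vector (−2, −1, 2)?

√101

Direction vector d = (−2, −1, 2).
AP = (−7, 6, −4); AP·d = 0, |AP|² = 101, |d|² = 9.
distance² = |AP|² − (AP·d)²/|d|² = 101 − 0/9 = 101, so the distance is √101.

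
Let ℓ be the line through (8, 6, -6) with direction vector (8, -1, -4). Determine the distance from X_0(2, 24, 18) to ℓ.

Direction vector d = (8, -1, -4).
AP = (-6, 18, 24); AP·d = -162, |AP|² = 936, |d|² = 81.
distance² = |AP|² − (AP·d)²/|d|² = 936 − 26244/81 = 612, so the distance is 6√17.

6√17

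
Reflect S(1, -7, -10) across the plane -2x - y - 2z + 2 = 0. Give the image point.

(13, -1, 2)

n = (-2, -1, -2), |n|² = 9, n·S − (-2) = 27, so t = 27/9 = 3.
Foot F = S − 3·n = (7, -4, -4); the reflection is 2F − S = (13, -1, 2).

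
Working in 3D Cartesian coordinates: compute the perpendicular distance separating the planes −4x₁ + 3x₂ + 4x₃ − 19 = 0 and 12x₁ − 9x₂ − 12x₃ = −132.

25√41/41

Divide the second equation by -3 to match normals: −4x₁ + 3x₂ + 4x₃ = 44.
With common normal n = (−4, 3, 4) (|n| = √41), the distance is |19 − 44|/|n| = 25/√41 = 25√41/41.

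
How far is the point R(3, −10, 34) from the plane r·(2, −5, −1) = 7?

Normal vector n = (2, −5, −1), and n·(3, −10, 34) − 7 = 15.
|n| = √(4 + 25 + 1) = √30, so the distance is |15|/√30 = 15/√30.

√30/2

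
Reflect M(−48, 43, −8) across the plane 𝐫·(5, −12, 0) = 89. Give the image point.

(2, -77, -8)

n = (5, −12, 0), |n|² = 169, n·M − 89 = -845, so t = -845/169 = -5.
Foot F = M − (-5)·n = (−23, −17, −8); the reflection is 2F − M = (2, −77, −8).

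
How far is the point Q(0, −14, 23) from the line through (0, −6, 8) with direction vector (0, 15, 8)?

17

Direction vector d = (0, 15, 8).
AP = (0, −8, 15), and AP × d = (−289, 0, 0).
|AP × d|² = 83521 and |d|² = 289, so the distance is √(83521/289) = √289 = 17.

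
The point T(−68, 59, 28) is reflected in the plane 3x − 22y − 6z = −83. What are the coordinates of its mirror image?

With n = (3, −22, −6), the signed offset is (n·T − (-83))/|n|² = -1587/529 = -3.
T' = T − 2t·n = (−68, 59, 28) − (-6)·(3, −22, −6) = (−50, −73, −8).

(-50, -73, -8)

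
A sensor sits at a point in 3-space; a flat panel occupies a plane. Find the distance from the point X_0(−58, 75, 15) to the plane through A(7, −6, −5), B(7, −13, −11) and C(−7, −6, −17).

AB = (0, −7, −6) and AC = (−14, 0, −12), so a normal is n = AB × AC = (84, 84, −98).
Then n·(−58, 75, 15) − 574 = −616.
|n| = √(7056 + 7056 + 9604) = 154, so the distance is |-616|/154 = 4.

4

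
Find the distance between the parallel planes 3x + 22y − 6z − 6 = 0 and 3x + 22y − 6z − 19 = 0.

With common normal n = (3, 22, −6) (|n| = 23), the distance is |6 − 19|/|n| = 13/23.

13/23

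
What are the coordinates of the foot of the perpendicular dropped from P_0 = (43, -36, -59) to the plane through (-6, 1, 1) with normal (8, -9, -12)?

(3, 9, 1)

n = (8, -9, -12), |n|² = 289, and n·P_0 − (-69) = 1445.
t = 1445/289 = 5, so the foot is P_0 − t·n = (43, -36, -59) − 5·(8, -9, -12) = (3, 9, 1).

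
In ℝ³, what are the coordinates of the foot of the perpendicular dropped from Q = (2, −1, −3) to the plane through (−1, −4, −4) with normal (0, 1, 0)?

The perpendicular from Q has direction n = (0, 1, 0): r = (2, −1, −3) + μ(0, 1, 0).
Substitute into the plane: n·(Q + μn) = -4 gives -1 + 1μ = -4, so μ = -3.
Foot = (2, −1, −3) + (-3)·(0, 1, 0) = (2, −4, −3).

(2, -4, -3)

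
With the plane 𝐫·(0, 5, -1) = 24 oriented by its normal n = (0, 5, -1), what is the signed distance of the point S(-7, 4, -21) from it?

n·S − 24 = 17.
|n| = √26, so the signed distance is 17√26/26.

17√26/26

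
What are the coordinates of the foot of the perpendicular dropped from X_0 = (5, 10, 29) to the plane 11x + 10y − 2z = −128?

n = (11, 10, −2), |n|² = 225, and n·X_0 − (-128) = 225.
t = 225/225 = 1, so the foot is X_0 − t·n = (5, 10, 29) − 1·(11, 10, −2) = (−6, 0, 31).

(-6, 0, 31)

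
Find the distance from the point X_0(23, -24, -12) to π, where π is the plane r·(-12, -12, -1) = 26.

2/17

Normal vector n = (-12, -12, -1), and n·(23, -24, -12) - 26 = -2.
|n| = √(144 + 144 + 1) = 17, so the distance is |-2|/17 = 2/17.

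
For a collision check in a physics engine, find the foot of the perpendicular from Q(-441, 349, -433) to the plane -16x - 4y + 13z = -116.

(-1307/3, 1051/3, -1312/3)

n = (-16, -4, 13), |n|² = 441, and n·Q − (-116) = 147.
t = 147/441 = 1/3, so the foot is Q − t·n = (-441, 349, -433) − (1/3)·(-16, -4, 13) = (-1307/3, 1051/3, -1312/3).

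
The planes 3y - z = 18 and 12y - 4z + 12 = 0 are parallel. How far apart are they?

21√10/10

Divide the second equation by 4 to match normals: 3y - z = -3.
Both planes have normal n = (0, 3, -1), |n| = √10. Any point on the first plane is at distance |(-3) − 18|/|n| = 21/√10 from the second.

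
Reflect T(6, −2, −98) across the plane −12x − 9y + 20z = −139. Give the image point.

(-66, -56, 22)

With n = (−12, −9, 20), the signed offset is (n·T − (-139))/|n|² = -1875/625 = -3.
T' = T − 2t·n = (6, −2, −98) − (-6)·(−12, −9, 20) = (−66, −56, 22).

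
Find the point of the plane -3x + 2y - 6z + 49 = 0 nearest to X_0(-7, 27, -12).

The perpendicular from X_0 has direction n = (-3, 2, -6): r = (-7, 27, -12) + μ(-3, 2, -6).
Substitute into the plane: n·(X_0 + μn) = -49 gives 147 + 49μ = -49, so μ = -4.
Foot = (-7, 27, -12) + (-4)·(-3, 2, -6) = (5, 19, 12).

(5, 19, 12)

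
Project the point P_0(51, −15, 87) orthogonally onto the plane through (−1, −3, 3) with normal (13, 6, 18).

n = (13, 6, 18), |n|² = 529, and n·P_0 − 23 = 2116.
t = 2116/529 = 4, so the foot is P_0 − t·n = (51, −15, 87) − 4·(13, 6, 18) = (−1, −39, 15).

(-1, -39, 15)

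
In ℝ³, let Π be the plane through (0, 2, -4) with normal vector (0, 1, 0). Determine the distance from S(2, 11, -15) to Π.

The plane has equation n·(r − (0, 2, -4)) = 0, i.e. n·r = 2.
Then n·(2, 11, -15) - 2 = 9.
|n| = √(0 + 1 + 0) = 1, so the distance is |9|/1 = 9.

9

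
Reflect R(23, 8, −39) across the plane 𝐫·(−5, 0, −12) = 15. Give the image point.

(43, 8, 9)

n = (−5, 0, −12), |n|² = 169, n·R − 15 = 338, so t = 338/169 = 2.
Foot F = R − 2·n = (33, 8, −15); the reflection is 2F − R = (43, 8, 9).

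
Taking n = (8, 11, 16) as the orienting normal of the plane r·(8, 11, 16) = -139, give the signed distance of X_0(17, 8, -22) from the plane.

11/21

n·X_0 − (-139) = 11.
|n| = 21, so the signed distance is 11/21.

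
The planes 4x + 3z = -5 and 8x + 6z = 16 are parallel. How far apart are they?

13/5

Divide the second equation by 2 to match normals: 4x + 3z = 8.
With common normal n = (4, 0, 3) (|n| = 5), the distance is |(-5) − 8|/|n| = 13/5.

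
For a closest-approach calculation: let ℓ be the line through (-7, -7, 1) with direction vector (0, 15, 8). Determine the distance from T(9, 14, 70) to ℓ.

√2857

Direction vector d = (0, 15, 8).
AP = (16, 21, 69), and AP × d = (-867, -128, 240).
|AP × d|² = 825673 and |d|² = 289, so the distance is √(825673/289) = √2857.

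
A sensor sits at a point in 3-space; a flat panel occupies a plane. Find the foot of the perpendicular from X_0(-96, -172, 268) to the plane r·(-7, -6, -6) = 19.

(-1007/11, -1850/11, 2990/11)

The perpendicular from X_0 has direction n = (-7, -6, -6): r = (-96, -172, 268) + λ(-7, -6, -6).
Substitute into the plane: n·(X_0 + λn) = 19 gives 96 + 121λ = 19, so λ = -7/11.
Foot = (-96, -172, 268) + (-7/11)·(-7, -6, -6) = (-1007/11, -1850/11, 2990/11).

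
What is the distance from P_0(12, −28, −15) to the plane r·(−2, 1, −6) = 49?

11/√41

d = |(-2)·12 + 1·(-28) + (-6)·(-15) − 49| / √(4 + 1 + 36) = |-11| / √41 = 11√41/41.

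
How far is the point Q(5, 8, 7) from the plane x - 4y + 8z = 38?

d = |1·5 + (-4)·8 + 8·7 − 38| / √(1 + 16 + 64) = |-9| / 9 = 1.

1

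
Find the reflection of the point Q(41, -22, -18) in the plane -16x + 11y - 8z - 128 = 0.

(-23, 22, -50)

With n = (-16, 11, -8), the signed offset is (n·Q − 128)/|n|² = -882/441 = -2.
Q' = Q − 2t·n = (41, -22, -18) − (-4)·(-16, 11, -8) = (-23, 22, -50).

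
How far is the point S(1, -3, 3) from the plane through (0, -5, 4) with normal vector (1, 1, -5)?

8√3/9

The plane has equation n·(r − (0, -5, 4)) = 0, i.e. n·r = -25.
n = (1, 1, -5); n·P − (-25) = 8; |n| = 3√3; distance = 8/(3√3).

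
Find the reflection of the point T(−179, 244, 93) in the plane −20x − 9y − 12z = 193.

(-871/5, 6154/25, 2397/25)

n = (−20, −9, −12), |n|² = 625, n·T − 193 = 75, so t = 75/625 = 3/25.
Foot F = T − (3/25)·n = (−883/5, 6127/25, 2361/25); the reflection is 2F − T = (−871/5, 6154/25, 2397/25).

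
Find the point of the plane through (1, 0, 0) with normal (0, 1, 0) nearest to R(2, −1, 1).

(2, 0, 1)

n = (0, 1, 0), |n|² = 1, and n·R − 0 = -1.
t = -1/1 = -1, so the foot is R − t·n = (2, −1, 1) − (-1)·(0, 1, 0) = (2, 0, 1).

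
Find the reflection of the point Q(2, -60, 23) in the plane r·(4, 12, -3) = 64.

With n = (4, 12, -3), the signed offset is (n·Q − 64)/|n|² = -845/169 = -5.
Q' = Q − 2t·n = (2, -60, 23) − (-10)·(4, 12, -3) = (42, 60, -7).

(42, 60, -7)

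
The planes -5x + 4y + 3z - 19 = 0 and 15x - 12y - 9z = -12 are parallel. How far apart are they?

Divide the second equation by -3 to match normals: -5x + 4y + 3z = 4.
Both planes have normal n = (-5, 4, 3), |n| = 5√2. Any point on the first plane is at distance |4 − 19|/|n| = 15/(5√2) = 3√2/2 from the second.

3√2/2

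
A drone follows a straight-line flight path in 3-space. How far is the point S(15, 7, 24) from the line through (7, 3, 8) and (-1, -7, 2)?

2√34

A direction vector is d = (-8, -10, -6).
AP = (8, 4, 16); AP·d = -200, |AP|² = 336, |d|² = 200.
distance² = |AP|² − (AP·d)²/|d|² = 336 − 40000/200 = 136, so the distance is 2√34.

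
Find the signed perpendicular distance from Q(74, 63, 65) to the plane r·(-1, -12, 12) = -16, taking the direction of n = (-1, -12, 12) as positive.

n·Q − (-16) = -34.
|n| = 17, so the signed distance is -34/17 = -2.

-2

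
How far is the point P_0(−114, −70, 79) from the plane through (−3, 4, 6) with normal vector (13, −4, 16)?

The plane has equation n·(r − (−3, 4, 6)) = 0, i.e. n·r = 41.
Then n·(−114, −70, 79) − 41 = 21.
|n| = √(169 + 16 + 256) = 21, so the distance is |21|/21 = 1.

1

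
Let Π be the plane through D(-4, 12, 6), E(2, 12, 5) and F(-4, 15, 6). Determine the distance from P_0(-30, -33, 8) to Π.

14/√37

DE = (6, 0, -1) and DF = (0, 3, 0), so a normal is n = DE × DF = (3, 0, 18).
Then n·(-30, -33, 8) - 96 = -42.
|n| = √(9 + 0 + 324) = 3√37, so the distance is |-42|/(3√37) = 14/√37.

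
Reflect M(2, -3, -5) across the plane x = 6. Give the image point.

(10, -3, -5)

n = (1, 0, 0), |n|² = 1, n·M − 6 = -4, so t = -4/1 = -4.
Foot F = M − (-4)·n = (6, -3, -5); the reflection is 2F − M = (10, -3, -5).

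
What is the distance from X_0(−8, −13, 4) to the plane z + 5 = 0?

9

n = (0, 0, 1); n·P − (-5) = 9; |n| = 1; distance = 9/1 = 9.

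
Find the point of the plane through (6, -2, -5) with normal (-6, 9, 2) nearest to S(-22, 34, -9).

(2, -2, -17)

The perpendicular from S has direction n = (-6, 9, 2): r = (-22, 34, -9) + μ(-6, 9, 2).
Substitute into the plane: n·(S + μn) = -64 gives 420 + 121μ = -64, so μ = -4.
Foot = (-22, 34, -9) + (-4)·(-6, 9, 2) = (2, -2, -17).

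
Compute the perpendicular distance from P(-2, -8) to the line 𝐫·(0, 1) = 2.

The normal to the line is n = (0, 1) with |n| = 1.
|n·P − 2| = |-8 − 2| = 10, so the distance is 10/1 = 10.

10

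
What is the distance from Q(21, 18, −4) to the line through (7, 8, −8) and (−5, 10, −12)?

A direction vector is d = (−12, 2, −4).
AP = (14, 10, 4); AP·d = -164, |AP|² = 312, |d|² = 164.
distance² = |AP|² − (AP·d)²/|d|² = 312 − 26896/164 = 148, so the distance is 2√37.

2√37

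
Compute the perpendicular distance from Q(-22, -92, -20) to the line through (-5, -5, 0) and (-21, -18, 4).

A direction vector is d = (-16, -13, 4).
AP = (-17, -87, -20); AP·d = 1323, |AP|² = 8258, |d|² = 441.
distance² = |AP|² − (AP·d)²/|d|² = 8258 − 1750329/441 = 4289, so the distance is √4289.

√4289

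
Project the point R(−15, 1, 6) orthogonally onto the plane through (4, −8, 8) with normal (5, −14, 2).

(-10, -13, 8)

n = (5, −14, 2), |n|² = 225, and n·R − 148 = -225.
t = -225/225 = -1, so the foot is R − t·n = (−15, 1, 6) − (-1)·(5, −14, 2) = (−10, −13, 8).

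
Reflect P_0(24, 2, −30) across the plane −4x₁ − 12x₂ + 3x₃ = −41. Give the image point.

(16, -22, -24)

n = (−4, −12, 3), |n|² = 169, n·P_0 − (-41) = -169, so t = -169/169 = -1.
Foot F = P_0 − (-1)·n = (20, −10, −27); the reflection is 2F − P_0 = (16, −22, −24).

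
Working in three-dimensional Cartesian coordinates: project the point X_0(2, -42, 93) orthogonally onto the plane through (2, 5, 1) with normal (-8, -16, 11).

(34, 22, 49)

n = (-8, -16, 11), |n|² = 441, and n·X_0 − (-85) = 1764.
t = 1764/441 = 4, so the foot is X_0 − t·n = (2, -42, 93) − 4·(-8, -16, 11) = (34, 22, 49).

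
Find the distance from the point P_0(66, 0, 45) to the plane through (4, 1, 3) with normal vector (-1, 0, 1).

10√2

The plane has equation n·(r − (4, 1, 3)) = 0, i.e. n·r = -1.
Then n·(66, 0, 45) - (-1) = -20.
|n| = √(1 + 0 + 1) = √2, so the distance is |-20|/√2 = 10√2.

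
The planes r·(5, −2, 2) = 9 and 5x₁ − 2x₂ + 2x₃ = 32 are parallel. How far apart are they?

With common normal n = (5, −2, 2) (|n| = √33), the distance is |9 − 32|/|n| = 23/√33 = 23√33/33.

23/√33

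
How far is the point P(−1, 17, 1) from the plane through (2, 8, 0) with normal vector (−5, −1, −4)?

2/√42

The plane has equation n·(r − (2, 8, 0)) = 0, i.e. n·r = -18.
Then n·(−1, 17, 1) − (−18) = 2.
|n| = √(25 + 1 + 16) = √42, so the distance is |2|/√42 = √42/21.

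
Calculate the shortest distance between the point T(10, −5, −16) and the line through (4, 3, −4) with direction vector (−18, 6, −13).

Direction vector d = (−18, 6, −13).
AP = (6, −8, −12), and AP × d = (176, 294, −108).
|AP × d|² = 129076 and |d|² = 529, so the distance is √(129076/529) = √244 = 2√61.

2√61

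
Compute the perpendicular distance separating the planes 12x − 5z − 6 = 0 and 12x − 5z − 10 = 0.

4/13

With common normal n = (12, 0, −5) (|n| = 13), the distance is |6 − 10|/|n| = 4/13.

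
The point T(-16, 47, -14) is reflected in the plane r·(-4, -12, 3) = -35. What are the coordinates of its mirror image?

(-40, -25, 4)

With n = (-4, -12, 3), the signed offset is (n·T − (-35))/|n|² = -507/169 = -3.
T' = T − 2t·n = (-16, 47, -14) − (-6)·(-4, -12, 3) = (-40, -25, 4).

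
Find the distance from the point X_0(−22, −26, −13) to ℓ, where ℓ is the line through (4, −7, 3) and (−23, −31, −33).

√137

A direction vector is d = (−27, −24, −36).
AP = (−26, −19, −16); AP·d = 1734, |AP|² = 1293, |d|² = 2601.
distance² = |AP|² − (AP·d)²/|d|² = 1293 − 3006756/2601 = 137, so the distance is √137.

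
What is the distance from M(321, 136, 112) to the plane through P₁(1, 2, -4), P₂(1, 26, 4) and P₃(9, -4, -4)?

P₁P₂ = (0, 24, 8) and P₁P₃ = (8, -6, 0), so a normal is n = P₁P₂ × P₁P₃ = (48, 64, -192).
d = |48·321 + 64·136 + (-192)·112 − 944| / √(2304 + 4096 + 36864) = |1664| / 208 = 8.

8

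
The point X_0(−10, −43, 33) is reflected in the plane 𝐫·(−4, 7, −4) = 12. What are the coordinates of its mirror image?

With n = (−4, 7, −4), the signed offset is (n·X_0 − 12)/|n|² = -405/81 = -5.
X_0' = X_0 − 2t·n = (−10, −43, 33) − (-10)·(−4, 7, −4) = (−50, 27, −7).

(-50, 27, -7)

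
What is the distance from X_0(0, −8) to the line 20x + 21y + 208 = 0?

The normal to the line is n = (20, 21) with |n| = 29.
|n·X_0 − (-208)| = |-168 − (-208)| = 40, so the distance is 40/29.

40/29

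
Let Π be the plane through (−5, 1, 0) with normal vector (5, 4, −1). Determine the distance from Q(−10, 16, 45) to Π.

The plane has equation n·(r − (−5, 1, 0)) = 0, i.e. n·r = -21.
d = |5·(-10) + 4·16 + (-1)·45 − (-21)| / √(25 + 16 + 1) = |-10| / √42 = 5√42/21.

10/√42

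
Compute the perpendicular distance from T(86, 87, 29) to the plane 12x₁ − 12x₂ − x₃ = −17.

24/17

n = (12, −12, −1); n·P − (-17) = -24; |n| = 17; distance = 24/17.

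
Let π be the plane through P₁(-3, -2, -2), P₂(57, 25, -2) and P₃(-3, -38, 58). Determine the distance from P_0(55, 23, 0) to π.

P₁P₂ = (60, 27, 0) and P₁P₃ = (0, -36, 60), so a normal is n = P₁P₂ × P₁P₃ = (1620, -3600, -2160).
Then n·(55, 23, 0) - 6660 = -360.
|n| = √(2624400 + 12960000 + 4665600) = 4500, so the distance is |-360|/4500 = 2/25.

2/25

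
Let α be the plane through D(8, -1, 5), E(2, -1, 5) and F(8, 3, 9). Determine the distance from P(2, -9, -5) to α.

DE = (-6, 0, 0) and DF = (0, 4, 4), so a normal is n = DE × DF = (0, 24, -24).
Then n·(2, -9, -5) - (-144) = 48.
|n| = √(0 + 576 + 576) = 24√2, so the distance is |48|/(24√2) = √2.

√2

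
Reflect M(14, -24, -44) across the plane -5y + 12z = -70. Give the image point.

With n = (0, -5, 12), the signed offset is (n·M − (-70))/|n|² = -338/169 = -2.
M' = M − 2t·n = (14, -24, -44) − (-4)·(0, -5, 12) = (14, -44, 4).

(14, -44, 4)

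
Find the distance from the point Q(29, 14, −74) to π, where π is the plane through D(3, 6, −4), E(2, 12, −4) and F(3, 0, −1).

24/√41

DE = (−1, 6, 0) and DF = (0, −6, 3), so a normal is n = DE × DF = (18, 3, 6).
d = |18·29 + 3·14 + 6·(-74) − 48| / √(324 + 9 + 36) = |72| / (3√41) = 24√41/41.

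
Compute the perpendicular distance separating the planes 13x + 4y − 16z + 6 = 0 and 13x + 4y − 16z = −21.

5/7

With common normal n = (13, 4, −16) (|n| = 21), the distance is |(-6) − (-21)|/|n| = 15/21 = 5/7.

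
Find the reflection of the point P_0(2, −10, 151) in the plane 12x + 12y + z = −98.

(-182/17, -386/17, 2549/17)

With n = (12, 12, 1), the signed offset is (n·P_0 − (-98))/|n|² = 153/289 = 9/17.
P_0' = P_0 − 2t·n = (2, −10, 151) − (18/17)·(12, 12, 1) = (−182/17, −386/17, 2549/17).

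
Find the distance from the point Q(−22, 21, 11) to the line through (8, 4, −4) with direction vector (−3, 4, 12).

Direction vector d = (−3, 4, 12).
AP = (−30, 17, 15), and AP × d = (144, 315, −69).
|AP × d|² = 124722 and |d|² = 169, so the distance is √(124722/169) = √738 = 3√82.

3√82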